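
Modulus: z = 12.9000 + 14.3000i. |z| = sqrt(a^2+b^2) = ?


|z| = sqrt(12.9^2 + 14.3^2) = sqrt(166.41 + 204.49) = sqrt(370.9) = 19.2588

|z| = 19.2588


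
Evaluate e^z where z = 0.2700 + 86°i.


e^0.2700 = 1.3100
cos(86°) = 0.0698
sin(86°) = 0.99756
Real = 1.3100*0.0698 = 0.0914
Imag = 1.3100*0.99756 = 1.3068

0.0914 + 1.3068i


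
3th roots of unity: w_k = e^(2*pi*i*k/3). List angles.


The 3th roots of unity are cis(360k/3°) for k=0..2
Angle step = 360/3 = 120°
Primitive root: cis(120°)
Primitive root = -0.5000 + 0.8660i

3 roots at angles: 0°, 120°, 240°


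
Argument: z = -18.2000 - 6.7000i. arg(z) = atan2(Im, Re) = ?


Re = -18.2, Im = -6.7
arg = atan2(-6.7, -18.2) = -159.7897 degrees

arg(z) = -159.7897 degrees


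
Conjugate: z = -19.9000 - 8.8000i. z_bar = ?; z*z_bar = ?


z_bar = -19.9000 + 8.8000i
z*z_bar = (-19.9)^2 + (-8.8)^2 = 396.01 + 77.44 = 473.45

z_bar = -19.9000 + 8.8000i, z*z_bar = 473.45


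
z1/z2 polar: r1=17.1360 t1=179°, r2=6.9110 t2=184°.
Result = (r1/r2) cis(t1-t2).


r = 17.1360 / 6.9110 = 2.4795
theta = 179° - 184° = -5° = 355° (mod 360)

2.4795 cis(355°)


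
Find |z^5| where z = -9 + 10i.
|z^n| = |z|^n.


|z| = sqrt(81+100) = sqrt(181) = 13.4536
|z^5| = |z|^5 = (sqrt(181))^5 = 181^2 * sqrt(181) = 32761*sqrt(181)

|z^5| = 32761*sqrt(181) ≈ 440754.1774


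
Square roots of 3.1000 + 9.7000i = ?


|z| = sqrt(9.61+94.09) = 10.1833
sqrt((|z|+a)/2) = sqrt((10.1833+3.1)/2) = sqrt(6.6417) = 2.5771
sqrt((|z|-a)/2) = sqrt((10.1833-3.1)/2) = sqrt(3.5417) = 1.8819

±(2.5771 + 1.8819i) i.e. 2.5771 + 1.8819i and -2.5771 - 1.8819i


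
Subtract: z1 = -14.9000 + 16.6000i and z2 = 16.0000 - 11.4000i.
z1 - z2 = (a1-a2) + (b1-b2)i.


Real: -14.9 - 16 = -30.9
Imag: 16.6 + 11.4 = 28

-30.9000 + 28.0000i


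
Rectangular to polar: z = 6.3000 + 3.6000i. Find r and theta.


r = sqrt(39.69+12.96) = sqrt(52.65) = 7.2560
theta = atan2(3.6, 6.3) = 29.7449 degrees

r = 7.2560, theta = 29.7449 degrees


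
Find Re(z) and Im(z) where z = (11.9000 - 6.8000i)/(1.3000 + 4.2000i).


Multiply by conjugate: (11.9000 - 6.8000i)(1.3000 - 4.2000i) / (1.3^2 + 4.2^2)
Numerator real = 11.9*1.3 - (6.8)*4.2 = -13.09
Numerator imag = -6.8*1.3 - 11.9*4.2 = -58.82
Denominator = 19.33
Re(z) = -13.09/19.33 = -0.6772
Im(z) = -58.82/19.33 = -3.0429

Re(z) = -0.6772, Im(z) = -3.0429


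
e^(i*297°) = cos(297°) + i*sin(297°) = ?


cos(297°) = 0.4540
sin(297°) = -0.8910

e^(i*297°) = 0.4540 - 0.8910i


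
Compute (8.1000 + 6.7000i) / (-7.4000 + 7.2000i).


Conjugate of z2 = -7.4000 - 7.2000i
Numerator: (8.1000 + 6.7000i)(-7.4000 - 7.2000i) = -11.7000 - 107.9000i
Denominator: (-7.4)^2 + 7.2^2 = 106.6
Result = (-11.7000 - 107.9000i)/106.6

-0.1098 - 1.0122i


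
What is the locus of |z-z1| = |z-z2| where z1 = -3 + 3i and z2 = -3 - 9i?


Equal distances means the locus is the perpendicular bisector of z1 and z2.
Midpoint = ((-3+(-3))/2, (3+(-9))/2) = (-3.0000, -3.0000)

Perpendicular bisector through (-3.0000, -3.0000)


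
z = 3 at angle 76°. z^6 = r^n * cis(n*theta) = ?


r^6 = 3^6 = 729
n*theta = 6*76° = 456° = 96° (mod 360)
a = 729*cos(96°) = -76.2012
b = 729*sin(96°) = 725.0065

729 cis(96°) = -76.2012 + 725.0065i


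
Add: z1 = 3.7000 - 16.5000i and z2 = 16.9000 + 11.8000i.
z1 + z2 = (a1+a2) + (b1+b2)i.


Real: 3.7 + 16.9 = 20.6
Imag: -16.5 + 11.8 = -4.7

20.6000 - 4.7000i


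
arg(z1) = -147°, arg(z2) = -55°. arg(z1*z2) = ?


arg(z1*z2) = -147° - 55° = -202°
Normalized to (-180°, 180°]: 158°

158°


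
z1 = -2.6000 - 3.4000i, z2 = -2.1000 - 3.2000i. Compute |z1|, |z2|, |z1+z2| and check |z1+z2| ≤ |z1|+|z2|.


|z1| = sqrt((-2.6)^2 + (-3.4)^2) = sqrt(18.32) = 4.2802
|z2| = sqrt((-2.1)^2 + (-3.2)^2) = sqrt(14.65) = 3.8275
z1+z2 = -4.7000 - 6.6000i
|z1+z2| = sqrt(65.65) = 8.1025
|z1|+|z2| = 4.2802 + 3.8275 = 8.1077

|z1+z2| = 8.1025 ≤ |z1|+|z2| = 8.1077 (verified)


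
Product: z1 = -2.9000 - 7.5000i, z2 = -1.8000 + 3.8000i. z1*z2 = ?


Real = -2.9*(-1.8) - (-7.5)*3.8 = 5.22 - (-28.5) = 33.72
Imag = -2.9*3.8 - (1.8)*(-7.5) = -11.02 + 13.5 = 2.48

33.7200 + 2.4800i


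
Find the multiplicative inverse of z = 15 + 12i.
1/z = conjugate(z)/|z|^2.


|z|^2 = 225+144 = 369
1/z = (15 - 12i)/369

1/z = 0.0407 - 0.0325i


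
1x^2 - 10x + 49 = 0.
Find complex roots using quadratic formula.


disc = (-10)^2 - 4*1*49 = 100 - 196 = -96
sqrt(|disc|) = sqrt(96) = 9.7980
Real part = 10/(2*1) = 5.0000
Imag part = 9.7980/(2*1) = 4.8990

5.0000 ± 4.8990i


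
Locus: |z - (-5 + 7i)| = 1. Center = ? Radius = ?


|z - z0| = r is a circle with center z0 and radius r.
Center = (-5, 7), radius = 1

Circle with center (-5, 7) and radius 1


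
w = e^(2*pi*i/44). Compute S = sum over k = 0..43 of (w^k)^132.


The roots are w_k = w^k with w = e^(2*pi*i/44), and (w^k)^132 = (w^132)^k.
So S = 1 + u + u^2 + ... + u^(43) with u = w^132.
132 = 3*44 + 0, so 132 is a multiple of 44 and u = (w^44)^3 = 1.
Every one of the 44 terms equals 1: S = 44

S = 44


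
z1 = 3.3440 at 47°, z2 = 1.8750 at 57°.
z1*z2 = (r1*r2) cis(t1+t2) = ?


r = 3.3440 * 1.8750 = 6.2700
theta = 47° + 57° = 104° = 104° (mod 360)

6.2700 cis(104°)


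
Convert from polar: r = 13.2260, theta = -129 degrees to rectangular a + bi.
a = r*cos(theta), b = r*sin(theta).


a = 13.2260*cos(-129°) = 13.2260*(-0.62932) = -8.3234
b = 13.2260*sin(-129°) = 13.2260*(-0.777146) = -10.2785

-8.3234 - 10.2785i


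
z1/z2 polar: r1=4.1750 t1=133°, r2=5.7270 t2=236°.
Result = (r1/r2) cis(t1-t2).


r = 4.1750 / 5.7270 = 0.7290
theta = 133° - 236° = -103° = 257° (mod 360)

0.7290 cis(257°)


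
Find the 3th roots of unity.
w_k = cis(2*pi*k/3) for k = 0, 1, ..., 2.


The 3th roots of unity are cis(360k/3°) for k=0..2
Angle step = 360/3 = 120°
Primitive root: cis(120°)
Primitive root = -0.5000 + 0.8660i

3 roots at angles: 0°, 120°, 240°


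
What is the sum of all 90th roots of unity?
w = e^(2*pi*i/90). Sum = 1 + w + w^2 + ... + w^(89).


The sum of all 90th roots of unity is 0.
Geometric series: (1 - w^90)/(1 - w) = (1-1)/(1-w) = 0 since w^90 = 1, w ≠ 1.
Alternatively: coefficient of z^89 in z^90 - 1 is 0.

0


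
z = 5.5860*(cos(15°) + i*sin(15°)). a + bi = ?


a = 5.5860*cos(15°) = 5.5860*0.96593 = 5.3957
b = 5.5860*sin(15°) = 5.5860*0.25882 = 1.4458

5.3957 + 1.4458i


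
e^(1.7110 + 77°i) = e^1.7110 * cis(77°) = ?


e^1.7110 = 5.53449
cos(77°) = 0.22495
sin(77°) = 0.97437
Real = 5.53449*0.22495 = 1.2450
Imag = 5.53449*0.97437 = 5.3926

1.2450 + 5.3926i


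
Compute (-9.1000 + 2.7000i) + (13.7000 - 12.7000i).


Real: -9.1 + 13.7 = 4.6
Imag: 2.7 - 12.7 = -10

4.6000 - 10.0000i


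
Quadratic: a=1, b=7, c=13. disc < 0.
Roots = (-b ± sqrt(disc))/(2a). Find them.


disc = 7^2 - 4*1*13 = 49 - 52 = -3
sqrt(|disc|) = sqrt(3) = 1.7321
Real part = -7/(2*1) = -3.5000
Imag part = 1.7321/(2*1) = 0.8660

-3.5000 ± 0.8660i


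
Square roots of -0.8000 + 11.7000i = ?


|z| = sqrt(0.64+136.89) = 11.7273
sqrt((|z|+a)/2) = sqrt((11.7273+(-0.8))/2) = sqrt(5.4637) = 2.3374
sqrt((|z|-a)/2) = sqrt((11.7273-(-0.8))/2) = sqrt(6.2637) = 2.5027

±(2.3374 + 2.5027i) i.e. 2.3374 + 2.5027i and -2.3374 - 2.5027i


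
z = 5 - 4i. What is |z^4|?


|z| = sqrt(25+16) = sqrt(41) = 6.4031
|z^4| = |z|^4 = (sqrt(41))^4 = 41^2 = 1681

|z^4| = 1681


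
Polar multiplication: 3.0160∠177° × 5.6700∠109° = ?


r = 3.0160 * 5.6700 = 17.1007
theta = 177° + 109° = 286° = 286° (mod 360)

17.1007 cis(286°)


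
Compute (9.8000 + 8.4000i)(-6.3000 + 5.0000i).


Real = 9.8*(-6.3) - 8.4*5 = -61.74 - 42 = -103.74
Imag = 9.8*5 - (6.3)*8.4 = 49 - (52.92) = -3.92

-103.7400 - 3.9200i


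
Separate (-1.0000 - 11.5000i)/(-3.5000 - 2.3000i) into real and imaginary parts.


Multiply by conjugate: (-1.0000 - 11.5000i)(-3.5000 + 2.3000i) / ((-3.5)^2 + (-2.3)^2)
Numerator real = -1*(-3.5) - (11.5)*(-2.3) = 29.95
Numerator imag = -11.5*(-3.5) - (-1)*(-2.3) = 37.95
Denominator = 17.54
Re(z) = 29.95/17.54 = 1.7075
Im(z) = 37.95/17.54 = 2.1636

Re(z) = 1.7075, Im(z) = 2.1636


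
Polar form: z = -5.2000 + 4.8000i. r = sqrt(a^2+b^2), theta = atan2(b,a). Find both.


r = sqrt(27.04+23.04) = sqrt(50.08) = 7.0767
theta = atan2(4.8, -5.2) = 137.2906 degrees

r = 7.0767, theta = 137.2906 degrees


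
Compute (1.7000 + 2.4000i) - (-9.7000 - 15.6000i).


Real: 1.7 + 9.7 = 11.4
Imag: 2.4 + 15.6 = 18

11.4000 + 18.0000i


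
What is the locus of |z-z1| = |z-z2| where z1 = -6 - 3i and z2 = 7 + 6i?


Equal distances means the locus is the perpendicular bisector of z1 and z2.
Midpoint = ((-6+7)/2, (-3+6)/2) = (0.5000, 1.5000)

Perpendicular bisector through (0.5000, 1.5000)


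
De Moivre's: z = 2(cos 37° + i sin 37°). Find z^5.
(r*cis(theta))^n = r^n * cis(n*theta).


r^5 = 2^5 = 32
n*theta = 5*37° = 185° = 185° (mod 360)
a = 32*cos(185°) = -31.8782
b = 32*sin(185°) = -2.7890

32 cis(185°) = -31.8782 - 2.7890i


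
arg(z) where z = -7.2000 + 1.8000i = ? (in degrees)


Re = -7.2, Im = 1.8
arg = atan2(1.8, -7.2) = 165.9638 degrees

arg(z) = 165.9638 degrees


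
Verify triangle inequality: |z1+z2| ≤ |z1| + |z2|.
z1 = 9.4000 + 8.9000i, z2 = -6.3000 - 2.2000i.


|z1| = sqrt(9.4^2 + 8.9^2) = sqrt(167.57) = 12.9449
|z2| = sqrt((-6.3)^2 + (-2.2)^2) = sqrt(44.53) = 6.6731
z1+z2 = 3.1000 + 6.7000i
|z1+z2| = sqrt(54.5) = 7.3824
|z1|+|z2| = 12.9449 + 6.6731 = 19.6180

|z1+z2| = 7.3824 ≤ |z1|+|z2| = 19.6180 (verified)


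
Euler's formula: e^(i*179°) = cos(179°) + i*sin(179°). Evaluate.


cos(179°) = -0.9998
sin(179°) = 0.0175

e^(i*179°) = -0.9998 + 0.0175i


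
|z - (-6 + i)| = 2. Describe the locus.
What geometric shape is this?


|z - z0| = r is a circle with center z0 and radius r.
Center = (-6, 1), radius = 2

Circle with center (-6, 1) and radius 2


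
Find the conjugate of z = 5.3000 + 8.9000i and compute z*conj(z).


z_bar = 5.3000 - 8.9000i
z*z_bar = 5.3^2 + 8.9^2 = 28.09 + 79.21 = 107.3

z_bar = 5.3000 - 8.9000i, z*z_bar = 107.3


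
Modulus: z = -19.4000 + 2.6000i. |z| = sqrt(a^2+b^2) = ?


|z| = sqrt((-19.4)^2 + 2.6^2) = sqrt(376.36 + 6.76) = sqrt(383.12) = 19.5735

|z| = 19.5735


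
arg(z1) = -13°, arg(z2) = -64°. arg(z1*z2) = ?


arg(z1*z2) = -13° - 64° = -77°
Normalized to (-180°, 180°]: -77°

-77°


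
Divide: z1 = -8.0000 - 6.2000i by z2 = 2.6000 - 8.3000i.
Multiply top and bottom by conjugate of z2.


Conjugate of z2 = 2.6000 + 8.3000i
Numerator: (-8.0000 - 6.2000i)(2.6000 + 8.3000i) = 30.6600 - 82.5200i
Denominator: 2.6^2 + (-8.3)^2 = 75.65
Result = (30.6600 - 82.5200i)/75.65

0.4053 - 1.0908i


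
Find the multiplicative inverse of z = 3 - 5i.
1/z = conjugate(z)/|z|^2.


|z|^2 = 9+25 = 34
1/z = (3 + 5i)/34

1/z = 0.0882 + 0.1471i


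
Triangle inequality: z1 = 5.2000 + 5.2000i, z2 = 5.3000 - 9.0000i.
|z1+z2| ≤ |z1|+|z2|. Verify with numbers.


|z1| = sqrt(5.2^2 + 5.2^2) = sqrt(54.08) = 7.3539
|z2| = sqrt(5.3^2 + (-9)^2) = sqrt(109.09) = 10.4446
z1+z2 = 10.5000 - 3.8000i
|z1+z2| = sqrt(124.69) = 11.1665
|z1|+|z2| = 7.3539 + 10.4446 = 17.7985

|z1+z2| = 11.1665 ≤ |z1|+|z2| = 17.7985 (verified)


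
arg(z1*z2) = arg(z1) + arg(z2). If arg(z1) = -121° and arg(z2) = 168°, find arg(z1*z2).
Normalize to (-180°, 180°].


arg(z1*z2) = -121° + 168° = 47°
Normalized to (-180°, 180°]: 47°

47°


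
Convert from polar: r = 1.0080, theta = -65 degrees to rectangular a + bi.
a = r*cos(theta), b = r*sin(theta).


a = 1.0080*cos(-65°) = 1.0080*0.4226 = 0.4260
b = 1.0080*sin(-65°) = 1.0080*(-0.9063) = -0.9136

0.4260 - 0.9136i


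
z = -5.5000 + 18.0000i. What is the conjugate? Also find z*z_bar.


z_bar = -5.5000 - 18.0000i
z*z_bar = (-5.5)^2 + 18^2 = 30.25 + 324 = 354.25

z_bar = -5.5000 - 18.0000i, z*z_bar = 354.25


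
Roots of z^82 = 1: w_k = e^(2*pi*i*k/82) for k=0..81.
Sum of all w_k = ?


The sum of all 82th roots of unity is 0.
Geometric series: (1 - w^82)/(1 - w) = (1-1)/(1-w) = 0 since w^82 = 1, w ≠ 1.
Alternatively: coefficient of z^81 in z^82 - 1 is 0.

0


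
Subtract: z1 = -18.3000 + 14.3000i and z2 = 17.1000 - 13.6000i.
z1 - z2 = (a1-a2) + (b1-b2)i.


Real: -18.3 - 17.1 = -35.4
Imag: 14.3 + 13.6 = 27.9

-35.4000 + 27.9000i


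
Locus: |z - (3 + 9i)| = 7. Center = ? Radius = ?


|z - z0| = r is a circle with center z0 and radius r.
Center = (3, 9), radius = 7

Circle with center (3, 9) and radius 7


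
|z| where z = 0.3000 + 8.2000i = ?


|z| = sqrt(0.3^2 + 8.2^2) = sqrt(0.09 + 67.24) = sqrt(67.33) = 8.2055

|z| = 8.2055


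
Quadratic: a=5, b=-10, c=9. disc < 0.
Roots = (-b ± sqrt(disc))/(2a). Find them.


disc = (-10)^2 - 4*5*9 = 100 - 180 = -80
sqrt(|disc|) = sqrt(80) = 8.9443
Real part = 10/(2*5) = 1.0000
Imag part = 8.9443/(2*5) = 0.8944

1.0000 ± 0.8944i


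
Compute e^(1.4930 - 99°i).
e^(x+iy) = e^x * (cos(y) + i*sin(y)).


e^1.4930 = 4.4504
cos(-99°) = -0.15643
sin(-99°) = -0.98769
Real = 4.4504*(-0.15643) = -0.6962
Imag = 4.4504*(-0.98769) = -4.3956

-0.6962 - 4.3956i


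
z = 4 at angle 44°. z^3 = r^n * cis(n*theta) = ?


r^3 = 4^3 = 64
n*theta = 3*44° = 132° = 132° (mod 360)
a = 64*cos(132°) = -42.8244
b = 64*sin(132°) = 47.5613

64 cis(132°) = -42.8244 + 47.5613i


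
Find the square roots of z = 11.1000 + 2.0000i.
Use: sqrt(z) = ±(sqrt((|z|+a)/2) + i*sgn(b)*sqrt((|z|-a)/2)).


|z| = sqrt(123.21+4) = 11.2787
sqrt((|z|+a)/2) = sqrt((11.2787+11.1)/2) = sqrt(11.1894) = 3.3451
sqrt((|z|-a)/2) = sqrt((11.2787-11.1)/2) = sqrt(0.0894) = 0.2989

±(3.3451 + 0.2989i) i.e. 3.3451 + 0.2989i and -3.3451 - 0.2989i


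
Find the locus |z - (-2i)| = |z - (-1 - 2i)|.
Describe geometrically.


Equal distances means the locus is the perpendicular bisector of z1 and z2.
Midpoint = ((0+(-1))/2, (-2+(-2))/2) = (-0.5000, -2.0000)

Perpendicular bisector through (-0.5000, -2.0000)


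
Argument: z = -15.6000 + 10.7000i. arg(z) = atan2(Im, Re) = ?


Re = -15.6, Im = 10.7
arg = atan2(10.7, -15.6) = 145.5539 degrees

arg(z) = 145.5539 degrees


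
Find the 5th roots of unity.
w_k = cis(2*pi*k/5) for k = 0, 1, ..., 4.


The 5th roots of unity are cis(360k/5°) for k=0..4
Angle step = 360/5 = 72°
Primitive root: cis(72°)
Primitive root = 0.3090 + 0.9511i

5 roots at angles: 0°, 72°, 144°, 216°, 288°


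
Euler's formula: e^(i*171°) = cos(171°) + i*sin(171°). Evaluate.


cos(171°) = -0.9877
sin(171°) = 0.1564

e^(i*171°) = -0.9877 + 0.1564i


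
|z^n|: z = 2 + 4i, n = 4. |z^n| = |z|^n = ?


|z| = sqrt(4+16) = sqrt(20) = 4.4721
|z^4| = |z|^4 = (sqrt(20))^4 = 20^2 = 400

|z^4| = 400


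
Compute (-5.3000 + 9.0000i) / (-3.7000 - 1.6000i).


Conjugate of z2 = -3.7000 + 1.6000i
Numerator: (-5.3000 + 9.0000i)(-3.7000 + 1.6000i) = 5.2100 - 41.7800i
Denominator: (-3.7)^2 + (-1.6)^2 = 16.25
Result = (5.2100 - 41.7800i)/16.25

0.3206 - 2.5711i


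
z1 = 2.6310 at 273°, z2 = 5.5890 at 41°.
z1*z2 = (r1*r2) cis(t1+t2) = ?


r = 2.6310 * 5.5890 = 14.7047
theta = 273° + 41° = 314° = 314° (mod 360)

14.7047 cis(314°)


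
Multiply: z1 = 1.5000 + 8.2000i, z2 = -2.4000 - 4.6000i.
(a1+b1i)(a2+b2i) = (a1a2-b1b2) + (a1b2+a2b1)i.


Real = 1.5*(-2.4) - 8.2*(-4.6) = -3.6 - (-37.72) = 34.12
Imag = 1.5*(-4.6) - (2.4)*8.2 = -6.9 - (19.68) = -26.58

34.1200 - 26.5800i


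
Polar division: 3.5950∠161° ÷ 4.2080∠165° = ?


r = 3.5950 / 4.2080 = 0.8543
theta = 161° - 165° = -4° = 356° (mod 360)

0.8543 cis(356°)


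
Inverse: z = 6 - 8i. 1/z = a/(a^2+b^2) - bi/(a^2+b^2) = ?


|z|^2 = 36+64 = 100
1/z = (6 + 8i)/100

1/z = 0.0600 + 0.0800i


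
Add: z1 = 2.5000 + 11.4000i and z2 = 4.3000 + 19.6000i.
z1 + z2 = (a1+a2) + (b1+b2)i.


Real: 2.5 + 4.3 = 6.8
Imag: 11.4 + 19.6 = 31

6.8000 + 31.0000i


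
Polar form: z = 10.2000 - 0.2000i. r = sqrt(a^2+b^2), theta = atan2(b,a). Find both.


r = sqrt(104.04+0.04) = sqrt(104.08) = 10.2020
theta = atan2(-0.2, 10.2) = -1.1233 degrees

r = 10.2020, theta = -1.1233 degrees


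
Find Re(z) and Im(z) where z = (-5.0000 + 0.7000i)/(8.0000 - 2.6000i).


Multiply by conjugate: (-5.0000 + 0.7000i)(8.0000 + 2.6000i) / (8^2 + (-2.6)^2)
Numerator real = -5*8 + 0.7*(-2.6) = -41.82
Numerator imag = 0.7*8 - (-5)*(-2.6) = -7.4
Denominator = 70.76
Re(z) = -41.82/70.76 = -0.5910
Im(z) = -7.4/70.76 = -0.1046

Re(z) = -0.5910, Im(z) = -0.1046


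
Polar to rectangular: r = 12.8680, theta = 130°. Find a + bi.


a = 12.8680*cos(130°) = 12.8680*(-0.64279) = -8.2714
b = 12.8680*sin(130°) = 12.8680*0.766044 = 9.8575

-8.2714 + 9.8575i


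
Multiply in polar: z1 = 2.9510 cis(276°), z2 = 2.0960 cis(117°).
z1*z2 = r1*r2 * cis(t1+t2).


r = 2.9510 * 2.0960 = 6.1853
theta = 276° + 117° = 393° = 33° (mod 360)

6.1853 cis(33°)


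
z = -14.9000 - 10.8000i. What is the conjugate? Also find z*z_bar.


z_bar = -14.9000 + 10.8000i
z*z_bar = (-14.9)^2 + (-10.8)^2 = 222.01 + 116.64 = 338.65

z_bar = -14.9000 + 10.8000i, z*z_bar = 338.65


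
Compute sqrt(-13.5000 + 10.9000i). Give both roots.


|z| = sqrt(182.25+118.81) = 17.3511
sqrt((|z|+a)/2) = sqrt((17.3511+(-13.5))/2) = sqrt(1.9255) = 1.3876
sqrt((|z|-a)/2) = sqrt((17.3511-(-13.5))/2) = sqrt(15.4255) = 3.9275

±(1.3876 + 3.9275i) i.e. 1.3876 + 3.9275i and -1.3876 - 3.9275i


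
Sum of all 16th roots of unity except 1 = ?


With w = e^(2*pi*i/16), all 16 of the 16th roots of unity w^0 = 1, w, ..., w^(15) sum to 0: 1 + w + ... + w^(15) = (1 - w^16)/(1 - w) = 0 since w^16 = 1, w ≠ 1.
Removing the root 1: w + w^2 + ... + w^(15) = 0 - 1 = -1

Sum = -1


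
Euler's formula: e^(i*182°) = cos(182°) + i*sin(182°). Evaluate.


cos(182°) = -0.9994
sin(182°) = -0.0349

e^(i*182°) = -0.9994 - 0.0349i


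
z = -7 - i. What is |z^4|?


|z| = sqrt(49+1) = sqrt(50) = 7.0711
|z^4| = |z|^4 = (sqrt(50))^4 = 50^2 = 2500

|z^4| = 2500


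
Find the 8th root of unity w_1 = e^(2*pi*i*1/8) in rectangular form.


Angle = 360*1/8 = 45°
a = cos(45°) = 0.7071
b = sin(45°) = 0.7071

0.7071 + 0.7071i


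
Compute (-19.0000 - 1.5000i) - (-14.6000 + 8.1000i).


Real: -19 + 14.6 = -4.4
Imag: -1.5 - 8.1 = -9.6

-4.4000 - 9.6000i


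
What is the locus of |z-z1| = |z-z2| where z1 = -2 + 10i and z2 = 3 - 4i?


Equal distances means the locus is the perpendicular bisector of z1 and z2.
Midpoint = ((-2+3)/2, (10+(-4))/2) = (0.5000, 3.0000)

Perpendicular bisector through (0.5000, 3.0000)


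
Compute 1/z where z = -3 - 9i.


|z|^2 = 9+81 = 90
1/z = (-3 + 9i)/90

1/z = -0.0333 + 0.1000i


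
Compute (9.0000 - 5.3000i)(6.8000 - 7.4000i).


Real = 9*6.8 - (-5.3)*(-7.4) = 61.2 - 39.22 = 21.98
Imag = 9*(-7.4) + 6.8*(-5.3) = -66.6 - (36.04) = -102.64

21.9800 - 102.6400i


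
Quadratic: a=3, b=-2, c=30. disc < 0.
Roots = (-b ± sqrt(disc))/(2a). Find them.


disc = (-2)^2 - 4*3*30 = 4 - 360 = -356
sqrt(|disc|) = sqrt(356) = 18.8680
Real part = 2/(2*3) = 0.3333
Imag part = 18.8680/(2*3) = 3.1447

0.3333 ± 3.1447i


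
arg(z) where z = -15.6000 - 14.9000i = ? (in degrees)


Re = -15.6, Im = -14.9
arg = atan2(-14.9, -15.6) = -136.3148 degrees

arg(z) = -136.3148 degrees


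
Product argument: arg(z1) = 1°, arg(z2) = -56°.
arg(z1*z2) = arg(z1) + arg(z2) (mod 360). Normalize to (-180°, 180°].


arg(z1*z2) = 1° - 56° = -55°
Normalized to (-180°, 180°]: -55°

-55°


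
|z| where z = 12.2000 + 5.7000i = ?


|z| = sqrt(12.2^2 + 5.7^2) = sqrt(148.84 + 32.49) = sqrt(181.33) = 13.4659

|z| = 13.4659


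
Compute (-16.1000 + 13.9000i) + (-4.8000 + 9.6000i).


Real: -16.1 - 4.8 = -20.9
Imag: 13.9 + 9.6 = 23.5

-20.9000 + 23.5000i


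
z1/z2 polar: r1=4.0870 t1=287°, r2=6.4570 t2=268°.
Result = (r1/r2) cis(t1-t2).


r = 4.0870 / 6.4570 = 0.6330
theta = 287° - 268° = 19° = 19° (mod 360)

0.6330 cis(19°)


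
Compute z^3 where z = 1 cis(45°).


r^3 = 1^3 = 1
n*theta = 3*45° = 135° = 135° (mod 360)
a = 1*cos(135°) = -0.7071
b = 1*sin(135°) = 0.7071

1 cis(135°) = -0.7071 + 0.7071i


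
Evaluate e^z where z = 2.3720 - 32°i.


e^2.3720 = 10.7188
cos(-32°) = 0.84805
sin(-32°) = -0.52992
Real = 10.7188*0.84805 = 9.0901
Imag = 10.7188*(-0.52992) = -5.6801

9.0901 - 5.6801i


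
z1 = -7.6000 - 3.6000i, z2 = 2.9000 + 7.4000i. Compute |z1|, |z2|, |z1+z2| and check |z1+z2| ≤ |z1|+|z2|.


|z1| = sqrt((-7.6)^2 + (-3.6)^2) = sqrt(70.72) = 8.4095
|z2| = sqrt(2.9^2 + 7.4^2) = sqrt(63.17) = 7.9480
z1+z2 = -4.7000 + 3.8000i
|z1+z2| = sqrt(36.53) = 6.0440
|z1|+|z2| = 8.4095 + 7.9480 = 16.3575

|z1+z2| = 6.0440 ≤ |z1|+|z2| = 16.3575 (verified)


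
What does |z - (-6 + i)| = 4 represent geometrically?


|z - z0| = r is a circle with center z0 and radius r.
Center = (-6, 1), radius = 4

Circle with center (-6, 1) and radius 4


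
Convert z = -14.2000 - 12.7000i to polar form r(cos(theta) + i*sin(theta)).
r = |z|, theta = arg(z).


r = sqrt(201.64+161.29) = sqrt(362.93) = 19.0507
theta = atan2(-12.7, -14.2) = -138.1916 degrees

r = 19.0507, theta = -138.1916 degrees


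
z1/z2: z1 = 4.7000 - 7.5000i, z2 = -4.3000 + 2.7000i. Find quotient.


Conjugate of z2 = -4.3000 - 2.7000i
Numerator: (4.7000 - 7.5000i)(-4.3000 - 2.7000i) = -40.4600 + 19.5600i
Denominator: (-4.3)^2 + 2.7^2 = 25.78
Result = (-40.4600 + 19.5600i)/25.78

-1.5694 + 0.7587i


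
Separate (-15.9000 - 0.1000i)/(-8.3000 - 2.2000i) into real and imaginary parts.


Multiply by conjugate: (-15.9000 - 0.1000i)(-8.3000 + 2.2000i) / ((-8.3)^2 + (-2.2)^2)
Numerator real = -15.9*(-8.3) - (0.1)*(-2.2) = 132.19
Numerator imag = -0.1*(-8.3) - (-15.9)*(-2.2) = -34.15
Denominator = 73.73
Re(z) = 132.19/73.73 = 1.7929
Im(z) = -34.15/73.73 = -0.4632

Re(z) = 1.7929, Im(z) = -0.4632


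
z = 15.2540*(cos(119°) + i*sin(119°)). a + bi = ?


a = 15.2540*cos(119°) = 15.2540*(-0.48481) = -7.3953
b = 15.2540*sin(119°) = 15.2540*0.8746197 = 13.3414

-7.3953 + 13.3414i


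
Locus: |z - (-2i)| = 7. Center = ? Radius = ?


|z - z0| = r is a circle with center z0 and radius r.
Center = (0, -2), radius = 7

Circle with center (0, -2) and radius 7


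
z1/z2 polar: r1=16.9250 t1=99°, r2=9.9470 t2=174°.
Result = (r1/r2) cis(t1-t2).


r = 16.9250 / 9.9470 = 1.7015
theta = 99° - 174° = -75° = 285° (mod 360)

1.7015 cis(285°)


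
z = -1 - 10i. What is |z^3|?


|z| = sqrt(1+100) = sqrt(101) = 10.0499
|z^3| = |z|^3 = (sqrt(101))^3 = 101*sqrt(101)

|z^3| = 101*sqrt(101) ≈ 1015.0374


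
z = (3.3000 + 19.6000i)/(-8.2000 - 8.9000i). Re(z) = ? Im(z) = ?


Multiply by conjugate: (3.3000 + 19.6000i)(-8.2000 + 8.9000i) / ((-8.2)^2 + (-8.9)^2)
Numerator real = 3.3*(-8.2) + 19.6*(-8.9) = -201.5
Numerator imag = 19.6*(-8.2) - 3.3*(-8.9) = -131.35
Denominator = 146.45
Re(z) = -201.5/146.45 = -1.3759
Im(z) = -131.35/146.45 = -0.8969

Re(z) = -1.3759, Im(z) = -0.8969


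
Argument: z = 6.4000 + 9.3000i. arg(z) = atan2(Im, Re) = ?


Re = 6.4, Im = 9.3
arg = atan2(9.3, 6.4) = 55.4653 degrees

arg(z) = 55.4653 degrees


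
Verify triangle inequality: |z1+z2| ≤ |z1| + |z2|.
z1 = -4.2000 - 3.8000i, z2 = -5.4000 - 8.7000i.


|z1| = sqrt((-4.2)^2 + (-3.8)^2) = sqrt(32.08) = 5.6639
|z2| = sqrt((-5.4)^2 + (-8.7)^2) = sqrt(104.85) = 10.2396
z1+z2 = -9.6000 - 12.5000i
|z1+z2| = sqrt(248.41) = 15.7610
|z1|+|z2| = 5.6639 + 10.2396 = 15.9035

|z1+z2| = 15.7610 ≤ |z1|+|z2| = 15.9035 (verified)


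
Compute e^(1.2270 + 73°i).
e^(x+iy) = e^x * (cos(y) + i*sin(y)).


e^1.2270 = 3.4110
cos(73°) = 0.29237
sin(73°) = 0.9563
Real = 3.4110*0.29237 = 0.9973
Imag = 3.4110*0.9563 = 3.2619

0.9973 + 3.2619i


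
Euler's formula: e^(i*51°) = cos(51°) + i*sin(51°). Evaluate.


cos(51°) = 0.6293
sin(51°) = 0.7771

e^(i*51°) = 0.6293 + 0.7771i


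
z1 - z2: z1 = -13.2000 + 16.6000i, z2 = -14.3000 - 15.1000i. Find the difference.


Real: -13.2 + 14.3 = 1.1
Imag: 16.6 + 15.1 = 31.7

1.1000 + 31.7000i


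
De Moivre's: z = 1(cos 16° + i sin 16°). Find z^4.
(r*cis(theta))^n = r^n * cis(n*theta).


r^4 = 1^4 = 1
n*theta = 4*16° = 64° = 64° (mod 360)
a = 1*cos(64°) = 0.4384
b = 1*sin(64°) = 0.8988

1 cis(64°) = 0.4384 + 0.8988i


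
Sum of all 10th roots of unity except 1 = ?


With w = e^(2*pi*i/10), all 10 of the 10th roots of unity w^0 = 1, w, ..., w^(9) sum to 0: 1 + w + ... + w^(9) = (1 - w^10)/(1 - w) = 0 since w^10 = 1, w ≠ 1.
Removing the root 1: w + w^2 + ... + w^(9) = 0 - 1 = -1

Sum = -1


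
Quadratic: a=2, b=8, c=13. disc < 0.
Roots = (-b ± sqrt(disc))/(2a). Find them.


disc = 8^2 - 4*2*13 = 64 - 104 = -40
sqrt(|disc|) = sqrt(40) = 6.3246
Real part = -8/(2*2) = -2.0000
Imag part = 6.3246/(2*2) = 1.5811

-2.0000 ± 1.5811i


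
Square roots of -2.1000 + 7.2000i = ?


|z| = sqrt(4.41+51.84) = 7.5000
sqrt((|z|+a)/2) = sqrt((7.5000+(-2.1))/2) = sqrt(2.7000) = 1.6432
sqrt((|z|-a)/2) = sqrt((7.5000-(-2.1))/2) = sqrt(4.8000) = 2.1909

±(1.6432 + 2.1909i) i.e. 1.6432 + 2.1909i and -1.6432 - 2.1909i


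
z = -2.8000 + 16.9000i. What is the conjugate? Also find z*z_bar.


z_bar = -2.8000 - 16.9000i
z*z_bar = (-2.8)^2 + 16.9^2 = 7.84 + 285.61 = 293.45

z_bar = -2.8000 - 16.9000i, z*z_bar = 293.45


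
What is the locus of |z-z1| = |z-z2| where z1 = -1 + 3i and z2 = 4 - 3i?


Equal distances means the locus is the perpendicular bisector of z1 and z2.
Midpoint = ((-1+4)/2, (3+(-3))/2) = (1.5000, 0)

Perpendicular bisector through (1.5000, 0)


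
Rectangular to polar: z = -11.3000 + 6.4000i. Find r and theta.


r = sqrt(127.69+40.96) = sqrt(168.65) = 12.9865
theta = atan2(6.4, -11.3) = 150.4740 degrees

r = 12.9865, theta = 150.4740 degrees


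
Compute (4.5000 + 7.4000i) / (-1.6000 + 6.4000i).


Conjugate of z2 = -1.6000 - 6.4000i
Numerator: (4.5000 + 7.4000i)(-1.6000 - 6.4000i) = 40.1600 - 40.6400i
Denominator: (-1.6)^2 + 6.4^2 = 43.52
Result = (40.1600 - 40.6400i)/43.52

0.9228 - 0.9338i


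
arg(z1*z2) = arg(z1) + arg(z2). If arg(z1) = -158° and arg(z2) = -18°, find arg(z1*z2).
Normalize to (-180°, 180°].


arg(z1*z2) = -158° - 18° = -176°
Normalized to (-180°, 180°]: -176°

-176°


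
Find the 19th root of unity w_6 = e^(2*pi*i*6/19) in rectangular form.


Angle = 360*6/19 = 113.6842°
a = cos(113.6842°) = -0.4017
b = sin(113.6842°) = 0.9158

-0.4017 + 0.9158i


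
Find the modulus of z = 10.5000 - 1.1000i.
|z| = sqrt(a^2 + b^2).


|z| = sqrt(10.5^2 + (-1.1)^2) = sqrt(110.25 + 1.21) = sqrt(111.46) = 10.5575

|z| = 10.5575


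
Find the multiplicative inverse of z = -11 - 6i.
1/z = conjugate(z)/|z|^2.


|z|^2 = 121+36 = 157
1/z = (-11 + 6i)/157

1/z = -0.0701 + 0.0382i


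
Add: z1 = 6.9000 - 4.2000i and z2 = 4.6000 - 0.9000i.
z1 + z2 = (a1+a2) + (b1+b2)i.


Real: 6.9 + 4.6 = 11.5
Imag: -4.2 - 0.9 = -5.1

11.5000 - 5.1000i


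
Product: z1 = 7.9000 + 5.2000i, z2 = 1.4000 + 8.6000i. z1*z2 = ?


Real = 7.9*1.4 - 5.2*8.6 = 11.06 - 44.72 = -33.66
Imag = 7.9*8.6 + 1.4*5.2 = 67.94 + 7.28 = 75.22

-33.6600 + 75.2200i


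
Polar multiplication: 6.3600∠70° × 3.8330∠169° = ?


r = 6.3600 * 3.8330 = 24.3779
theta = 70° + 169° = 239° = 239° (mod 360)

24.3779 cis(239°)


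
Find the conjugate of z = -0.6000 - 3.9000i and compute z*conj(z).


z_bar = -0.6000 + 3.9000i
z*z_bar = (-0.6)^2 + (-3.9)^2 = 0.36 + 15.21 = 15.57

z_bar = -0.6000 + 3.9000i, z*z_bar = 15.57


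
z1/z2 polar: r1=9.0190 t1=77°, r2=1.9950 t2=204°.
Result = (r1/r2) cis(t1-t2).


r = 9.0190 / 1.9950 = 4.5208
theta = 77° - 204° = -127° = 233° (mod 360)

4.5208 cis(233°)


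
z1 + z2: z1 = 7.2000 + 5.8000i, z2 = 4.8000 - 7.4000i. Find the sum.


Real: 7.2 + 4.8 = 12
Imag: 5.8 - 7.4 = -1.6

12.0000 - 1.6000i


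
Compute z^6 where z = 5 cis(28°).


r^6 = 5^6 = 15625
n*theta = 6*28° = 168° = 168° (mod 360)
a = 15625*cos(168°) = -15283.5563
b = 15625*sin(168°) = 3248.6202

15625 cis(168°) = -15283.5563 + 3248.6202i


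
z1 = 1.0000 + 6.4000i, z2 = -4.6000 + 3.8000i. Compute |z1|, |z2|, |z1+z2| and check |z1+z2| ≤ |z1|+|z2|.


|z1| = sqrt(1^2 + 6.4^2) = sqrt(41.96) = 6.4777
|z2| = sqrt((-4.6)^2 + 3.8^2) = sqrt(35.6) = 5.9666
z1+z2 = -3.6000 + 10.2000i
|z1+z2| = sqrt(117) = 10.8167
|z1|+|z2| = 6.4777 + 5.9666 = 12.4443

|z1+z2| = 10.8167 ≤ |z1|+|z2| = 12.4443 (verified)


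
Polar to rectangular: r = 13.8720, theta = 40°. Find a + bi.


a = 13.8720*cos(40°) = 13.8720*0.766044 = 10.6266
b = 13.8720*sin(40°) = 13.8720*0.6427876 = 8.9167

10.6266 + 8.9167i


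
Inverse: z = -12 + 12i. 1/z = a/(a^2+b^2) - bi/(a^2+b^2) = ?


|z|^2 = 144+144 = 288
1/z = (-12 - 12i)/288

1/z = -0.0417 - 0.0417i


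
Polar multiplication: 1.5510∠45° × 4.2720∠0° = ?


r = 1.5510 * 4.2720 = 6.6259
theta = 45° + 0° = 45° = 45° (mod 360)

6.6259 cis(45°)


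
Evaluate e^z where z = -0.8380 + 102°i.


e^-0.8380 = 0.4326
cos(102°) = -0.2079
sin(102°) = 0.9781
Real = 0.4326*(-0.2079) = -0.0899
Imag = 0.4326*0.9781 = 0.4231

-0.0899 + 0.4231i


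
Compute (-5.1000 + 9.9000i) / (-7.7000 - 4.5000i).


Conjugate of z2 = -7.7000 + 4.5000i
Numerator: (-5.1000 + 9.9000i)(-7.7000 + 4.5000i) = -5.2800 - 99.1800i
Denominator: (-7.7)^2 + (-4.5)^2 = 79.54
Result = (-5.2800 - 99.1800i)/79.54

-0.0664 - 1.2469i


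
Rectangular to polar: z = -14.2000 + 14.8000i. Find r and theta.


r = sqrt(201.64+219.04) = sqrt(420.68) = 20.5105
theta = atan2(14.8, -14.2) = 133.8147 degrees

r = 20.5105, theta = 133.8147 degrees


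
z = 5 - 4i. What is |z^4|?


|z| = sqrt(25+16) = sqrt(41) = 6.4031
|z^4| = |z|^4 = (sqrt(41))^4 = 41^2 = 1681

|z^4| = 1681


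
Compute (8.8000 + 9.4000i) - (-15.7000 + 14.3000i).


Real: 8.8 + 15.7 = 24.5
Imag: 9.4 - 14.3 = -4.9

24.5000 - 4.9000i


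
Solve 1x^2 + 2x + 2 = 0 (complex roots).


disc = 2^2 - 4*1*2 = 4 - 8 = -4
sqrt(|disc|) = sqrt(4) = 2.0000
Real part = -2/(2*1) = -1.0000
Imag part = 2.0000/(2*1) = 1.0000

-1.0000 ± 1.0000i


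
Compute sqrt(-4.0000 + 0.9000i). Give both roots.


|z| = sqrt(16+0.81) = 4.1000
sqrt((|z|+a)/2) = sqrt((4.1000+(-4))/2) = sqrt(0.0500) = 0.2236
sqrt((|z|-a)/2) = sqrt((4.1000-(-4))/2) = sqrt(4.0500) = 2.0125

±(0.2236 + 2.0125i) i.e. 0.2236 + 2.0125i and -0.2236 - 2.0125i


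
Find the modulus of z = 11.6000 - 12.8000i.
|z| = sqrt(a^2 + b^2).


|z| = sqrt(11.6^2 + (-12.8)^2) = sqrt(134.56 + 163.84) = sqrt(298.4) = 17.2743

|z| = 17.2743


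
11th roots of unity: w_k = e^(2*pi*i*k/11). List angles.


The 11th roots of unity are cis(360k/11°) for k=0..10
Angle step = 360/11 = 32.7273°
Primitive root: cis(32.7273°)
Primitive root = 0.8413 + 0.5406i

11 roots at angles: 0°, 32.7273°, 65.4545°, 98.1818°, 130.9091°, 163.6364°, 196.3636°, 229.0909°, 261.8182°, 294.5455°, 327.2727°


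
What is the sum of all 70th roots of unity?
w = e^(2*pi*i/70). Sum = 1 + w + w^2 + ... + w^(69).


The sum of all 70th roots of unity is 0.
Geometric series: (1 - w^70)/(1 - w) = (1-1)/(1-w) = 0 since w^70 = 1, w ≠ 1.
Alternatively: coefficient of z^69 in z^70 - 1 is 0.

0


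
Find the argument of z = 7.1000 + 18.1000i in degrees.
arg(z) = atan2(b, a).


Re = 7.1, Im = 18.1
arg = atan2(18.1, 7.1) = 68.5817 degrees

arg(z) = 68.5817 degrees


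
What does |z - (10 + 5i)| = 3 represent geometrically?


|z - z0| = r is a circle with center z0 and radius r.
Center = (10, 5), radius = 3

Circle with center (10, 5) and radius 3


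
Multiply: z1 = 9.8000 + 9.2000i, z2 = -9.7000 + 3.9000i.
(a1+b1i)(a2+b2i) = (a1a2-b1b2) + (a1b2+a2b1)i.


Real = 9.8*(-9.7) - 9.2*3.9 = -95.06 - 35.88 = -130.94
Imag = 9.8*3.9 - (9.7)*9.2 = 38.22 - (89.24) = -51.02

-130.9400 - 51.0200i


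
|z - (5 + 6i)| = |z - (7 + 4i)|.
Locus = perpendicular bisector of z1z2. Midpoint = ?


Equal distances means the locus is the perpendicular bisector of z1 and z2.
Midpoint = ((5+7)/2, (6+4)/2) = (6.0000, 5.0000)

Perpendicular bisector through (6.0000, 5.0000)


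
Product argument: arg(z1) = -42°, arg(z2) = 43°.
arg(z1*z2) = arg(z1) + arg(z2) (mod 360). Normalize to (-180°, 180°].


arg(z1*z2) = -42° + 43° = 1°
Normalized to (-180°, 180°]: 1°

1°


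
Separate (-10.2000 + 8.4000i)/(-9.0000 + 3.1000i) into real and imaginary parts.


Multiply by conjugate: (-10.2000 + 8.4000i)(-9.0000 - 3.1000i) / ((-9)^2 + 3.1^2)
Numerator real = -10.2*(-9) + 8.4*3.1 = 117.84
Numerator imag = 8.4*(-9) - (-10.2)*3.1 = -43.98
Denominator = 90.61
Re(z) = 117.84/90.61 = 1.3005
Im(z) = -43.98/90.61 = -0.4854

Re(z) = 1.3005, Im(z) = -0.4854


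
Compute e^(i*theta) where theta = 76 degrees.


cos(76°) = 0.2419
sin(76°) = 0.9703

e^(i*76°) = 0.2419 + 0.9703i


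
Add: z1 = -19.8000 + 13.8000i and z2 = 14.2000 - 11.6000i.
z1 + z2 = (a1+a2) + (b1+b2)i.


Real: -19.8 + 14.2 = -5.6
Imag: 13.8 - 11.6 = 2.2

-5.6000 + 2.2000i


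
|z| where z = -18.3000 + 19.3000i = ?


|z| = sqrt((-18.3)^2 + 19.3^2) = sqrt(334.89 + 372.49) = sqrt(707.38) = 26.5966

|z| = 26.5966


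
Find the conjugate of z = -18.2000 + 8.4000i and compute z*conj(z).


z_bar = -18.2000 - 8.4000i
z*z_bar = (-18.2)^2 + 8.4^2 = 331.24 + 70.56 = 401.8

z_bar = -18.2000 - 8.4000i, z*z_bar = 401.8


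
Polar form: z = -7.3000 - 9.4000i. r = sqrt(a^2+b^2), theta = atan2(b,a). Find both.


r = sqrt(53.29+88.36) = sqrt(141.65) = 11.9017
theta = atan2(-9.4, -7.3) = -127.8328 degrees

r = 11.9017, theta = -127.8328 degrees


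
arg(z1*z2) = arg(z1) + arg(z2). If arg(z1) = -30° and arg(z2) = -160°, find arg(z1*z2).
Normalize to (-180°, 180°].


arg(z1*z2) = -30° - 160° = -190°
Normalized to (-180°, 180°]: 170°

170°


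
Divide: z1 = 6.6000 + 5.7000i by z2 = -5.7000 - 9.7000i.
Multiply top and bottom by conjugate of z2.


Conjugate of z2 = -5.7000 + 9.7000i
Numerator: (6.6000 + 5.7000i)(-5.7000 + 9.7000i) = -92.9100 + 31.5300i
Denominator: (-5.7)^2 + (-9.7)^2 = 126.58
Result = (-92.9100 + 31.5300i)/126.58

-0.7340 + 0.2491i


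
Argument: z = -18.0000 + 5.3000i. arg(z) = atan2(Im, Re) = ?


Re = -18, Im = 5.3
arg = atan2(5.3, -18) = 163.5932 degrees

arg(z) = 163.5932 degrees


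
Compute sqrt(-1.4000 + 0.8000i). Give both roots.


|z| = sqrt(1.96+0.64) = 1.6125
sqrt((|z|+a)/2) = sqrt((1.6125+(-1.4))/2) = sqrt(0.1062) = 0.3259
sqrt((|z|-a)/2) = sqrt((1.6125-(-1.4))/2) = sqrt(1.5062) = 1.2273

±(0.3259 + 1.2273i) i.e. 0.3259 + 1.2273i and -0.3259 - 1.2273i


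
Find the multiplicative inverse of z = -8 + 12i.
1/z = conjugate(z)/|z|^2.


|z|^2 = 64+144 = 208
1/z = (-8 - 12i)/208

1/z = -0.0385 - 0.0577i


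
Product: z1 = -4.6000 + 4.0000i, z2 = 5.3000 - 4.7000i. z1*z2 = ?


Real = -4.6*5.3 - 4*(-4.7) = -24.38 - (-18.8) = -5.58
Imag = -4.6*(-4.7) + 5.3*4 = 21.62 + 21.2 = 42.82

-5.5800 + 42.8200i


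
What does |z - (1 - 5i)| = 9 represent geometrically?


|z - z0| = r is a circle with center z0 and radius r.
Center = (1, -5), radius = 9

Circle with center (1, -5) and radius 9


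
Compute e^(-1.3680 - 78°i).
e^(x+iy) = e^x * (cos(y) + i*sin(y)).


e^-1.3680 = 0.25462
cos(-78°) = 0.2079
sin(-78°) = -0.97815
Real = 0.25462*0.2079 = 0.0529
Imag = 0.25462*(-0.97815) = -0.2491

0.0529 - 0.2491i


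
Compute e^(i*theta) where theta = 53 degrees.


cos(53°) = 0.6018
sin(53°) = 0.7986

e^(i*53°) = 0.6018 + 0.7986i


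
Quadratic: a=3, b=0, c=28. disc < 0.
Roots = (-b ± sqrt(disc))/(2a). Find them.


disc = 0^2 - 4*3*28 = 0 - 336 = -336
sqrt(|disc|) = sqrt(336) = 18.3303
Real part = 0/(2*3) = 0
Imag part = 18.3303/(2*3) = 3.0551

0 ± 3.0551i


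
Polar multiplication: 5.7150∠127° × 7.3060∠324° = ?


r = 5.7150 * 7.3060 = 41.7538
theta = 127° + 324° = 451° = 91° (mod 360)

41.7538 cis(91°)


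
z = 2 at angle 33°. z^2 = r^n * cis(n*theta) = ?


r^2 = 2^2 = 4
n*theta = 2*33° = 66° = 66° (mod 360)
a = 4*cos(66°) = 1.6269
b = 4*sin(66°) = 3.6542

4 cis(66°) = 1.6269 + 3.6542i


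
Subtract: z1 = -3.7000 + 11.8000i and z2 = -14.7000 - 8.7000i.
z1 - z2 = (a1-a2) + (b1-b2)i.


Real: -3.7 + 14.7 = 11
Imag: 11.8 + 8.7 = 20.5

11.0000 + 20.5000i


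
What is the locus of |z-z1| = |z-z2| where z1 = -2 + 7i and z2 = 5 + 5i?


Equal distances means the locus is the perpendicular bisector of z1 and z2.
Midpoint = ((-2+5)/2, (7+5)/2) = (1.5000, 6.0000)

Perpendicular bisector through (1.5000, 6.0000)


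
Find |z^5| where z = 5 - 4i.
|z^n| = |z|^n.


|z| = sqrt(25+16) = sqrt(41) = 6.4031
|z^5| = |z|^5 = (sqrt(41))^5 = 41^2 * sqrt(41) = 1681*sqrt(41)

|z^5| = 1681*sqrt(41) ≈ 10763.6518


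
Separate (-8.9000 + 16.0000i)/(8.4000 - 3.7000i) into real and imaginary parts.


Multiply by conjugate: (-8.9000 + 16.0000i)(8.4000 + 3.7000i) / (8.4^2 + (-3.7)^2)
Numerator real = -8.9*8.4 + 16*(-3.7) = -133.96
Numerator imag = 16*8.4 - (-8.9)*(-3.7) = 101.47
Denominator = 84.25
Re(z) = -133.96/84.25 = -1.5900
Im(z) = 101.47/84.25 = 1.2044

Re(z) = -1.5900, Im(z) = 1.2044


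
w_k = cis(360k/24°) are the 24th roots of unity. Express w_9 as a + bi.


Angle = 360*9/24 = 135°
a = cos(135°) = -0.7071
b = sin(135°) = 0.7071

-0.7071 + 0.7071i


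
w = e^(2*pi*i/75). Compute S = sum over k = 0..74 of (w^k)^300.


The roots are w_k = w^k with w = e^(2*pi*i/75), and (w^k)^300 = (w^300)^k.
So S = 1 + u + u^2 + ... + u^(74) with u = w^300.
300 = 4*75 + 0, so 300 is a multiple of 75 and u = (w^75)^4 = 1.
Every one of the 75 terms equals 1: S = 75

S = 75


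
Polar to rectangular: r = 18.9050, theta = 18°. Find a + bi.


a = 18.9050*cos(18°) = 18.9050*0.951057 = 17.9797
b = 18.9050*sin(18°) = 18.9050*0.30902 = 5.8420

17.9797 + 5.8420i


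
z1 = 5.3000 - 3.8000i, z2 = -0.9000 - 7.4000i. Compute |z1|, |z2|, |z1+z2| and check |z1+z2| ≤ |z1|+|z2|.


|z1| = sqrt(5.3^2 + (-3.8)^2) = sqrt(42.53) = 6.5215
|z2| = sqrt((-0.9)^2 + (-7.4)^2) = sqrt(55.57) = 7.4545
z1+z2 = 4.4000 - 11.2000i
|z1+z2| = sqrt(144.8) = 12.0333
|z1|+|z2| = 6.5215 + 7.4545 = 13.9760

|z1+z2| = 12.0333 ≤ |z1|+|z2| = 13.9760 (verified)


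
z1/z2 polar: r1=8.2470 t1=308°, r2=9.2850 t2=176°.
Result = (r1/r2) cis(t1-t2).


r = 8.2470 / 9.2850 = 0.8882
theta = 308° - 176° = 132° = 132° (mod 360)

0.8882 cis(132°)


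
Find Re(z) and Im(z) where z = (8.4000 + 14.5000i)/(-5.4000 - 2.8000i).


Multiply by conjugate: (8.4000 + 14.5000i)(-5.4000 + 2.8000i) / ((-5.4)^2 + (-2.8)^2)
Numerator real = 8.4*(-5.4) + 14.5*(-2.8) = -85.96
Numerator imag = 14.5*(-5.4) - 8.4*(-2.8) = -54.78
Denominator = 37
Re(z) = -85.96/37 = -2.3232
Im(z) = -54.78/37 = -1.4805

Re(z) = -2.3232, Im(z) = -1.4805


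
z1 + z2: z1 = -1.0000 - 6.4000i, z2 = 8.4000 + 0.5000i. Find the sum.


Real: -1 + 8.4 = 7.4
Imag: -6.4 + 0.5 = -5.9

7.4000 - 5.9000i


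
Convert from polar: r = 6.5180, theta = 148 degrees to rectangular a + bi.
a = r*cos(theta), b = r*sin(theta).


a = 6.5180*cos(148°) = 6.5180*(-0.84805) = -5.5276
b = 6.5180*sin(148°) = 6.5180*0.52992 = 3.4540

-5.5276 + 3.4540i


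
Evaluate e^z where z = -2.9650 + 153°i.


e^-2.9650 = 0.05156
cos(153°) = -0.891
sin(153°) = 0.454
Real = 0.05156*(-0.891) = -0.0459
Imag = 0.05156*0.454 = 0.0234

-0.0459 + 0.0234i


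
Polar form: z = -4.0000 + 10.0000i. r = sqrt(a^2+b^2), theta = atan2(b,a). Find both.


r = sqrt(16+100) = sqrt(116) = 10.7703
theta = atan2(10, -4) = 111.8014 degrees

r = 10.7703, theta = 111.8014 degrees


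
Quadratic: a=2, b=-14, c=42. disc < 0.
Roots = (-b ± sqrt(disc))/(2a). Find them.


disc = (-14)^2 - 4*2*42 = 196 - 336 = -140
sqrt(|disc|) = sqrt(140) = 11.8322
Real part = 14/(2*2) = 3.5000
Imag part = 11.8322/(2*2) = 2.9580

3.5000 ± 2.9580i
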